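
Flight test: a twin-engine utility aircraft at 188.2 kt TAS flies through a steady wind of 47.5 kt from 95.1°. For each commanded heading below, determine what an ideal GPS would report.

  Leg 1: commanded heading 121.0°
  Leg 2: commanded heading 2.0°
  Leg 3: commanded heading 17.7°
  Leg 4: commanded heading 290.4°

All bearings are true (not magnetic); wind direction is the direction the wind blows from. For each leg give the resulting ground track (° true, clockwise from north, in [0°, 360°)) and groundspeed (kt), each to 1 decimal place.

Leg 1: heading 121.0°; drift +8.1° → track 129.1°, groundspeed 146.9 kt
Leg 2: heading 2.0°; drift -14.0° → track 348.0°, groundspeed 196.6 kt
Leg 3: heading 17.7°; drift -14.6° → track 3.1°, groundspeed 183.8 kt
Leg 4: heading 290.4°; drift -3.1° → track 287.3°, groundspeed 234.4 kt

Leg 1: track=129.1°, groundspeed=146.9 kt
Leg 2: track=348.0°, groundspeed=196.6 kt
Leg 3: track=3.1°, groundspeed=183.8 kt
Leg 4: track=287.3°, groundspeed=234.4 kt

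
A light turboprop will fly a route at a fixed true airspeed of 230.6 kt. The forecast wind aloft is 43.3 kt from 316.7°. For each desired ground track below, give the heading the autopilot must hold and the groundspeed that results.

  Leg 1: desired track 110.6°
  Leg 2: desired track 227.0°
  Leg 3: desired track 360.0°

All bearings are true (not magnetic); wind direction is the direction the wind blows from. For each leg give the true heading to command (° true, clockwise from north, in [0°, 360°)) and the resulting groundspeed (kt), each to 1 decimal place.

Leg 1: desired track 110.6°; wind correction -4.7° → command heading 105.9°, groundspeed 268.7 kt
Leg 2: desired track 227.0°; wind correction +10.8° → command heading 237.8°, groundspeed 226.3 kt
Leg 3: desired track 360.0°; wind correction -7.4° → command heading 352.6°, groundspeed 197.2 kt

Leg 1: heading=105.9°, groundspeed=268.7 kt
Leg 2: heading=237.8°, groundspeed=226.3 kt
Leg 3: heading=352.6°, groundspeed=197.2 kt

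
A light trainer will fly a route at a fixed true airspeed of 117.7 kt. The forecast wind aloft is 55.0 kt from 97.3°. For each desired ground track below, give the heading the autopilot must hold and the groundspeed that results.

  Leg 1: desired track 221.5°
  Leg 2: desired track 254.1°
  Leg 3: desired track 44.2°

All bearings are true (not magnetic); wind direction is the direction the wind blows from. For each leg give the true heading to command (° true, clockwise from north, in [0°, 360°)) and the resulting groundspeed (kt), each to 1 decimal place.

Leg 1: desired track 221.5°; wind correction -22.7° → command heading 198.8°, groundspeed 139.5 kt
Leg 2: desired track 254.1°; wind correction -10.6° → command heading 243.5°, groundspeed 166.2 kt
Leg 3: desired track 44.2°; wind correction +21.9° → command heading 66.1°, groundspeed 76.2 kt

Leg 1: heading=198.8°, groundspeed=139.5 kt
Leg 2: heading=243.5°, groundspeed=166.2 kt
Leg 3: heading=66.1°, groundspeed=76.2 kt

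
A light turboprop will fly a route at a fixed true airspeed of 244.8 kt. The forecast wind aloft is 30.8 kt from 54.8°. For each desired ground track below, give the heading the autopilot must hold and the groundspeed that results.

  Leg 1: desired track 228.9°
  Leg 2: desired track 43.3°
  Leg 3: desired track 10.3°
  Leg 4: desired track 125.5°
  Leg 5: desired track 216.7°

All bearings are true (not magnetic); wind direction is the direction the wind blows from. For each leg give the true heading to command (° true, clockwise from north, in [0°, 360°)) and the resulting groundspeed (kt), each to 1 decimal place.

Leg 1: desired track 228.9°; wind correction -0.7° → command heading 228.2°, groundspeed 275.4 kt
Leg 2: desired track 43.3°; wind correction +1.4° → command heading 44.7°, groundspeed 214.5 kt
Leg 3: desired track 10.3°; wind correction +5.1° → command heading 15.4°, groundspeed 221.9 kt
Leg 4: desired track 125.5°; wind correction -6.8° → command heading 118.7°, groundspeed 232.9 kt
Leg 5: desired track 216.7°; wind correction -2.2° → command heading 214.5°, groundspeed 273.9 kt

Leg 1: heading=228.2°, groundspeed=275.4 kt
Leg 2: heading=44.7°, groundspeed=214.5 kt
Leg 3: heading=15.4°, groundspeed=221.9 kt
Leg 4: heading=118.7°, groundspeed=232.9 kt
Leg 5: heading=214.5°, groundspeed=273.9 kt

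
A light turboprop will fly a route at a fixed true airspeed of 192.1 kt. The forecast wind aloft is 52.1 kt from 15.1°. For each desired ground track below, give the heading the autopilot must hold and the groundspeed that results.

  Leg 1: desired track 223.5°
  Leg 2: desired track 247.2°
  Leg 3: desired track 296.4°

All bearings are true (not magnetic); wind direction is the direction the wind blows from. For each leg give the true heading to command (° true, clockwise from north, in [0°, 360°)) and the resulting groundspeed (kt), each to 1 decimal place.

Leg 1: desired track 223.5°; wind correction +7.4° → command heading 230.9°, groundspeed 236.3 kt
Leg 2: desired track 247.2°; wind correction +12.4° → command heading 259.6°, groundspeed 219.7 kt
Leg 3: desired track 296.4°; wind correction +15.4° → command heading 311.8°, groundspeed 175.0 kt

Leg 1: heading=230.9°, groundspeed=236.3 kt
Leg 2: heading=259.6°, groundspeed=219.7 kt
Leg 3: heading=311.8°, groundspeed=175.0 kt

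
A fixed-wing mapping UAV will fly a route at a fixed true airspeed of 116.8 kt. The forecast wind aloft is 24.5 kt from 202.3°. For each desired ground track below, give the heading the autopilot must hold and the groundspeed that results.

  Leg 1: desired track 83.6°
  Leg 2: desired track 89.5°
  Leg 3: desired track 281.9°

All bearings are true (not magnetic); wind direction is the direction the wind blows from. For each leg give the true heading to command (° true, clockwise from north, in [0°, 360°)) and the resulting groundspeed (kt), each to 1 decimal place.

Leg 1: desired track 83.6°; wind correction +10.6° → command heading 94.2°, groundspeed 126.6 kt
Leg 2: desired track 89.5°; wind correction +11.1° → command heading 100.6°, groundspeed 124.1 kt
Leg 3: desired track 281.9°; wind correction -11.9° → command heading 270.0°, groundspeed 109.9 kt

Leg 1: heading=94.2°, groundspeed=126.6 kt
Leg 2: heading=100.6°, groundspeed=124.1 kt
Leg 3: heading=270.0°, groundspeed=109.9 kt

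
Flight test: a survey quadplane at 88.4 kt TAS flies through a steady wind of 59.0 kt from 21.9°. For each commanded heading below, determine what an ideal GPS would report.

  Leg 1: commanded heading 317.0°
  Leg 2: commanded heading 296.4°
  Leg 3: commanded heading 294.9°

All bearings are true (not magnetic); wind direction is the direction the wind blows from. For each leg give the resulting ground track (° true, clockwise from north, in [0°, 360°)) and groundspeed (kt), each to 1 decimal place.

Leg 1: heading 317.0°; drift -40.1° → track 276.9°, groundspeed 82.9 kt
Leg 2: heading 296.4°; drift -35.1° → track 261.3°, groundspeed 102.4 kt
Leg 3: heading 294.9°; drift -34.6° → track 260.3°, groundspeed 103.7 kt

Leg 1: track=276.9°, groundspeed=82.9 kt
Leg 2: track=261.3°, groundspeed=102.4 kt
Leg 3: track=260.3°, groundspeed=103.7 kt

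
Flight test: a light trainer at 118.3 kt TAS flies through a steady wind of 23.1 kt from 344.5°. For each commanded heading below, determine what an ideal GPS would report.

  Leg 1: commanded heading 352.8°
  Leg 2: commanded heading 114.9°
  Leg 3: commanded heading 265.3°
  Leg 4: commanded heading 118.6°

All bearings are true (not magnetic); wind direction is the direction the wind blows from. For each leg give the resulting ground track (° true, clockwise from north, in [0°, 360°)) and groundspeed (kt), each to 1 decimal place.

Leg 1: track=354.8°, groundspeed=95.5 kt
Leg 2: track=122.4°, groundspeed=134.4 kt
Leg 3: track=254.0°, groundspeed=116.2 kt
Leg 4: track=125.6°, groundspeed=135.4 kt

Leg 1: heading 352.8°; drift +2.0° → track 354.8°, groundspeed 95.5 kt
Leg 2: heading 114.9°; drift +7.5° → track 122.4°, groundspeed 134.4 kt
Leg 3: heading 265.3°; drift -11.3° → track 254.0°, groundspeed 116.2 kt
Leg 4: heading 118.6°; drift +7.0° → track 125.6°, groundspeed 135.4 kt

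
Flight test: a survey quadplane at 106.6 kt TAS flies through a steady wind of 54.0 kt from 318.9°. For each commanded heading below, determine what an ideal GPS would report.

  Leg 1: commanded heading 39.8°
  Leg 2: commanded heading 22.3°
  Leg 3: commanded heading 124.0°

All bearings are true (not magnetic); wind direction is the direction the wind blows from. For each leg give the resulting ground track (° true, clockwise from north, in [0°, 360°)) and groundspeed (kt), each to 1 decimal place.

Leg 1: heading 39.8°; drift +28.5° → track 68.3°, groundspeed 111.6 kt
Leg 2: heading 22.3°; drift +30.4° → track 52.7°, groundspeed 95.5 kt
Leg 3: heading 124.0°; drift +5.0° → track 129.0°, groundspeed 159.4 kt

Leg 1: track=68.3°, groundspeed=111.6 kt
Leg 2: track=52.7°, groundspeed=95.5 kt
Leg 3: track=129.0°, groundspeed=159.4 kt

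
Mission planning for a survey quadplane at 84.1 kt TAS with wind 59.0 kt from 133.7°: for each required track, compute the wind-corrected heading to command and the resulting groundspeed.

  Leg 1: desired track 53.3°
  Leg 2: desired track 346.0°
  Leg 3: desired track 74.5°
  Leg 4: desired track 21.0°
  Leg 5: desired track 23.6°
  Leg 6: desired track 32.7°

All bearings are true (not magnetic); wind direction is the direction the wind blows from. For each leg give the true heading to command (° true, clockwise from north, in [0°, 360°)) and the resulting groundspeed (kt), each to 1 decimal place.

Leg 1: desired track 53.3°; wind correction +43.8° → command heading 97.1°, groundspeed 50.9 kt
Leg 2: desired track 346.0°; wind correction +22.0° → command heading 8.0°, groundspeed 127.8 kt
Leg 3: desired track 74.5°; wind correction +37.1° → command heading 111.6°, groundspeed 36.9 kt
Leg 4: desired track 21.0°; wind correction +40.3° → command heading 61.3°, groundspeed 86.9 kt
Leg 5: desired track 23.6°; wind correction +41.2° → command heading 64.8°, groundspeed 83.5 kt
Leg 6: desired track 32.7°; wind correction +43.5° → command heading 76.2°, groundspeed 72.2 kt

Leg 1: heading=97.1°, groundspeed=50.9 kt
Leg 2: heading=8.0°, groundspeed=127.8 kt
Leg 3: heading=111.6°, groundspeed=36.9 kt
Leg 4: heading=61.3°, groundspeed=86.9 kt
Leg 5: heading=64.8°, groundspeed=83.5 kt
Leg 6: heading=76.2°, groundspeed=72.2 kt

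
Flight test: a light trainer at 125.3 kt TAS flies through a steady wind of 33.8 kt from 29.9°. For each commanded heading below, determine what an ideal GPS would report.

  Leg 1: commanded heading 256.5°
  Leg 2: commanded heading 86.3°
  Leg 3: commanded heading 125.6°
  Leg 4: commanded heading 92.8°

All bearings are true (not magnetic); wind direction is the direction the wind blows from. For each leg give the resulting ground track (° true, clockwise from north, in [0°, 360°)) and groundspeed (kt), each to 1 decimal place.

Leg 1: track=247.1°, groundspeed=150.5 kt
Leg 2: track=101.1°, groundspeed=110.3 kt
Leg 3: track=140.3°, groundspeed=133.0 kt
Leg 4: track=108.1°, groundspeed=113.9 kt

Leg 1: heading 256.5°; drift -9.4° → track 247.1°, groundspeed 150.5 kt
Leg 2: heading 86.3°; drift +14.8° → track 101.1°, groundspeed 110.3 kt
Leg 3: heading 125.6°; drift +14.7° → track 140.3°, groundspeed 133.0 kt
Leg 4: heading 92.8°; drift +15.3° → track 108.1°, groundspeed 113.9 kt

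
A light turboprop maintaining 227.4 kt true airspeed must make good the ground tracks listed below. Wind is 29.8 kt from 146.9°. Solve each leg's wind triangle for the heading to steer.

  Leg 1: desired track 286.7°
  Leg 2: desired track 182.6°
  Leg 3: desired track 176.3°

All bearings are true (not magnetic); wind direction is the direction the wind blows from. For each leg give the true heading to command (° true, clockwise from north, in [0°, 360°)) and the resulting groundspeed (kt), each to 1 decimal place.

Leg 1: heading=281.8°, groundspeed=249.3 kt
Leg 2: heading=178.2°, groundspeed=202.5 kt
Leg 3: heading=172.6°, groundspeed=201.0 kt

Leg 1: desired track 286.7°; wind correction -4.9° → command heading 281.8°, groundspeed 249.3 kt
Leg 2: desired track 182.6°; wind correction -4.4° → command heading 178.2°, groundspeed 202.5 kt
Leg 3: desired track 176.3°; wind correction -3.7° → command heading 172.6°, groundspeed 201.0 kt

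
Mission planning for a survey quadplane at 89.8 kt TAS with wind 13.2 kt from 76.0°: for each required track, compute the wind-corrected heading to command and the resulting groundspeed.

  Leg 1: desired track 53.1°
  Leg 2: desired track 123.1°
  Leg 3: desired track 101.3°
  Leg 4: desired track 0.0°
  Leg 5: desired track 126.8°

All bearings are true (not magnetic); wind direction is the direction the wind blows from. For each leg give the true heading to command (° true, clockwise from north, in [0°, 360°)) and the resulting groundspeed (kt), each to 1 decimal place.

Leg 1: desired track 53.1°; wind correction +3.3° → command heading 56.4°, groundspeed 77.5 kt
Leg 2: desired track 123.1°; wind correction -6.2° → command heading 116.9°, groundspeed 80.3 kt
Leg 3: desired track 101.3°; wind correction -3.6° → command heading 97.7°, groundspeed 77.7 kt
Leg 4: desired track 0.0°; wind correction +8.2° → command heading 8.2°, groundspeed 85.7 kt
Leg 5: desired track 126.8°; wind correction -6.5° → command heading 120.3°, groundspeed 80.9 kt

Leg 1: heading=56.4°, groundspeed=77.5 kt
Leg 2: heading=116.9°, groundspeed=80.3 kt
Leg 3: heading=97.7°, groundspeed=77.7 kt
Leg 4: heading=8.2°, groundspeed=85.7 kt
Leg 5: heading=120.3°, groundspeed=80.9 kt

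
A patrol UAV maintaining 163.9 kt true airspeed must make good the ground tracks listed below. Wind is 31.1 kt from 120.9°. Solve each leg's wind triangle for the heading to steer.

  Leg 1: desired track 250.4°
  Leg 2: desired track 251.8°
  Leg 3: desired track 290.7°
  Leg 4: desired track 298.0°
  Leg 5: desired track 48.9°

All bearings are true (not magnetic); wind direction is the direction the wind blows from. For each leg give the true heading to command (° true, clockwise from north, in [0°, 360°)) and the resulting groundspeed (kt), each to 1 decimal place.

Leg 1: heading=242.0°, groundspeed=181.9 kt
Leg 2: heading=243.6°, groundspeed=182.6 kt
Leg 3: heading=288.8°, groundspeed=194.4 kt
Leg 4: heading=297.4°, groundspeed=195.0 kt
Leg 5: heading=59.3°, groundspeed=151.6 kt

Leg 1: desired track 250.4°; wind correction -8.4° → command heading 242.0°, groundspeed 181.9 kt
Leg 2: desired track 251.8°; wind correction -8.2° → command heading 243.6°, groundspeed 182.6 kt
Leg 3: desired track 290.7°; wind correction -1.9° → command heading 288.8°, groundspeed 194.4 kt
Leg 4: desired track 298.0°; wind correction -0.6° → command heading 297.4°, groundspeed 195.0 kt
Leg 5: desired track 48.9°; wind correction +10.4° → command heading 59.3°, groundspeed 151.6 kt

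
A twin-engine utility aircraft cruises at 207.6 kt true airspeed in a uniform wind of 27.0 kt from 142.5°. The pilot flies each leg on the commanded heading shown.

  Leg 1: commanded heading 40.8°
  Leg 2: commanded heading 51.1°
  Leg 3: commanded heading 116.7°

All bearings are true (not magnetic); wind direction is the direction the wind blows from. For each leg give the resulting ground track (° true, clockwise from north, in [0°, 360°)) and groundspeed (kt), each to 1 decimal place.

Leg 1: heading 40.8°; drift -7.1° → track 33.7°, groundspeed 214.7 kt
Leg 2: heading 51.1°; drift -7.4° → track 43.7°, groundspeed 210.0 kt
Leg 3: heading 116.7°; drift -3.7° → track 113.0°, groundspeed 183.7 kt

Leg 1: track=33.7°, groundspeed=214.7 kt
Leg 2: track=43.7°, groundspeed=210.0 kt
Leg 3: track=113.0°, groundspeed=183.7 kt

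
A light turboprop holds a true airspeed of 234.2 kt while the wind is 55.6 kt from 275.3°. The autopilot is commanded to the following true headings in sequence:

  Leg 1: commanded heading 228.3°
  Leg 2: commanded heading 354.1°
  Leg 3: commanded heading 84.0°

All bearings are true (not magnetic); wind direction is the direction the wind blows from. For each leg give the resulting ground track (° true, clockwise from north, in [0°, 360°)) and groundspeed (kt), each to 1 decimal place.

Leg 1: track=216.6°, groundspeed=200.4 kt
Leg 2: track=7.8°, groundspeed=230.0 kt
Leg 3: track=86.2°, groundspeed=288.9 kt

Leg 1: heading 228.3°; drift -11.7° → track 216.6°, groundspeed 200.4 kt
Leg 2: heading 354.1°; drift +13.7° → track 7.8°, groundspeed 230.0 kt
Leg 3: heading 84.0°; drift +2.2° → track 86.2°, groundspeed 288.9 kt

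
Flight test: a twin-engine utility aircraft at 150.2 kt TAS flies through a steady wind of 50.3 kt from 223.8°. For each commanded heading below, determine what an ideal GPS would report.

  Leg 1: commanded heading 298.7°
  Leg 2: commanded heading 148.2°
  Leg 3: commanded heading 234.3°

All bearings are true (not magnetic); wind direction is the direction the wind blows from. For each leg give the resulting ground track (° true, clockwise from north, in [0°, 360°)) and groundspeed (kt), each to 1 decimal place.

Leg 1: heading 298.7°; drift +19.5° → track 318.2°, groundspeed 145.4 kt
Leg 2: heading 148.2°; drift -19.5° → track 128.7°, groundspeed 146.1 kt
Leg 3: heading 234.3°; drift +5.2° → track 239.5°, groundspeed 101.2 kt

Leg 1: track=318.2°, groundspeed=145.4 kt
Leg 2: track=128.7°, groundspeed=146.1 kt
Leg 3: track=239.5°, groundspeed=101.2 kt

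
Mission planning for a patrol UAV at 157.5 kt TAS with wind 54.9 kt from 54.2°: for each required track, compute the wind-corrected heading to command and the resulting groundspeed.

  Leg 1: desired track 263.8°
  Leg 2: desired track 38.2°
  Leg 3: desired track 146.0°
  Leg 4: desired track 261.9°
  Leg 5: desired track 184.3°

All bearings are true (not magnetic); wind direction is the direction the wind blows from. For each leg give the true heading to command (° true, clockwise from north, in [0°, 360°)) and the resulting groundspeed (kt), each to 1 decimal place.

Leg 1: desired track 263.8°; wind correction +9.9° → command heading 273.7°, groundspeed 202.9 kt
Leg 2: desired track 38.2°; wind correction +5.5° → command heading 43.7°, groundspeed 104.0 kt
Leg 3: desired track 146.0°; wind correction -20.4° → command heading 125.6°, groundspeed 149.4 kt
Leg 4: desired track 261.9°; wind correction +9.3° → command heading 271.2°, groundspeed 204.0 kt
Leg 5: desired track 184.3°; wind correction -15.5° → command heading 168.8°, groundspeed 187.2 kt

Leg 1: heading=273.7°, groundspeed=202.9 kt
Leg 2: heading=43.7°, groundspeed=104.0 kt
Leg 3: heading=125.6°, groundspeed=149.4 kt
Leg 4: heading=271.2°, groundspeed=204.0 kt
Leg 5: heading=168.8°, groundspeed=187.2 kt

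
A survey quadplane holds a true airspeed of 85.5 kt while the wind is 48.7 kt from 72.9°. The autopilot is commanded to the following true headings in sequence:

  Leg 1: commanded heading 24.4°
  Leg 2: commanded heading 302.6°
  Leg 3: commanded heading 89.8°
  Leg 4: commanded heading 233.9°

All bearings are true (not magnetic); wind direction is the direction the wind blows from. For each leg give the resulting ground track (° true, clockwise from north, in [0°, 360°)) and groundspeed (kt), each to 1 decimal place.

Leg 1: track=350.0°, groundspeed=64.5 kt
Leg 2: track=285.0°, groundspeed=122.8 kt
Leg 3: track=109.8°, groundspeed=41.4 kt
Leg 4: track=240.8°, groundspeed=132.5 kt

Leg 1: heading 24.4°; drift -34.4° → track 350.0°, groundspeed 64.5 kt
Leg 2: heading 302.6°; drift -17.6° → track 285.0°, groundspeed 122.8 kt
Leg 3: heading 89.8°; drift +20.0° → track 109.8°, groundspeed 41.4 kt
Leg 4: heading 233.9°; drift +6.9° → track 240.8°, groundspeed 132.5 kt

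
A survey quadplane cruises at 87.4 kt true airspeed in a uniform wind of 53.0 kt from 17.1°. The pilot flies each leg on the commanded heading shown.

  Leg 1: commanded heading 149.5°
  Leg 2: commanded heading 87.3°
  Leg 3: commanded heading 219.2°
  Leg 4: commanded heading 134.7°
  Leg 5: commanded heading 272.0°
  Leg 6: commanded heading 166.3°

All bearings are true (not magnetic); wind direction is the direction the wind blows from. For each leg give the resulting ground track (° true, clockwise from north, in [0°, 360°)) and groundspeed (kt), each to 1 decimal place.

Leg 1: track=167.1°, groundspeed=129.2 kt
Leg 2: track=123.0°, groundspeed=85.5 kt
Leg 3: track=210.9°, groundspeed=138.0 kt
Leg 4: track=157.5°, groundspeed=121.4 kt
Leg 5: track=245.2°, groundspeed=113.4 kt
Leg 6: track=177.8°, groundspeed=135.7 kt

Leg 1: heading 149.5°; drift +17.6° → track 167.1°, groundspeed 129.2 kt
Leg 2: heading 87.3°; drift +35.7° → track 123.0°, groundspeed 85.5 kt
Leg 3: heading 219.2°; drift -8.3° → track 210.9°, groundspeed 138.0 kt
Leg 4: heading 134.7°; drift +22.8° → track 157.5°, groundspeed 121.4 kt
Leg 5: heading 272.0°; drift -26.8° → track 245.2°, groundspeed 113.4 kt
Leg 6: heading 166.3°; drift +11.5° → track 177.8°, groundspeed 135.7 kt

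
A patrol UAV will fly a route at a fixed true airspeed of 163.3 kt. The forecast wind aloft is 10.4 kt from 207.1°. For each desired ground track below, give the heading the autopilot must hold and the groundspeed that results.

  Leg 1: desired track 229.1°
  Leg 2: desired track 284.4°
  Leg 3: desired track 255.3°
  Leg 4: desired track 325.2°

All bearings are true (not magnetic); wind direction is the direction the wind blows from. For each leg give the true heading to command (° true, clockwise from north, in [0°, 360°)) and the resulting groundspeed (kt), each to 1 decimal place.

Leg 1: heading=227.7°, groundspeed=153.6 kt
Leg 2: heading=280.8°, groundspeed=160.7 kt
Leg 3: heading=252.6°, groundspeed=156.2 kt
Leg 4: heading=322.0°, groundspeed=167.9 kt

Leg 1: desired track 229.1°; wind correction -1.4° → command heading 227.7°, groundspeed 153.6 kt
Leg 2: desired track 284.4°; wind correction -3.6° → command heading 280.8°, groundspeed 160.7 kt
Leg 3: desired track 255.3°; wind correction -2.7° → command heading 252.6°, groundspeed 156.2 kt
Leg 4: desired track 325.2°; wind correction -3.2° → command heading 322.0°, groundspeed 167.9 kt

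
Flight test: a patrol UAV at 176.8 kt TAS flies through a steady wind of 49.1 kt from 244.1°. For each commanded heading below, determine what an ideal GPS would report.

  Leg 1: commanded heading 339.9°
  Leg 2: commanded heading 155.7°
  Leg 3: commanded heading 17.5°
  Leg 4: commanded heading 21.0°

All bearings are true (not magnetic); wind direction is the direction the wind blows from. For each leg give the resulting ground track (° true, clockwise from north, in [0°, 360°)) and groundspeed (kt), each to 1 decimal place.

Leg 1: track=354.9°, groundspeed=188.2 kt
Leg 2: track=140.1°, groundspeed=182.2 kt
Leg 3: track=27.1°, groundspeed=213.5 kt
Leg 4: track=30.0°, groundspeed=215.3 kt

Leg 1: heading 339.9°; drift +15.0° → track 354.9°, groundspeed 188.2 kt
Leg 2: heading 155.7°; drift -15.6° → track 140.1°, groundspeed 182.2 kt
Leg 3: heading 17.5°; drift +9.6° → track 27.1°, groundspeed 213.5 kt
Leg 4: heading 21.0°; drift +9.0° → track 30.0°, groundspeed 215.3 kt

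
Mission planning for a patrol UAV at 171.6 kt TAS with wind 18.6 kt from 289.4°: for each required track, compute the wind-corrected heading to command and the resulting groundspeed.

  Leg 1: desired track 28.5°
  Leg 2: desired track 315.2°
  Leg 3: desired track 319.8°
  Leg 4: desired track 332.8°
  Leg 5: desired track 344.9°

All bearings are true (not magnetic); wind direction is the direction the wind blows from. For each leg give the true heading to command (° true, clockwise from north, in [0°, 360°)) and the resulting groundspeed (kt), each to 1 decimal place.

Leg 1: desired track 28.5°; wind correction -6.1° → command heading 22.4°, groundspeed 173.6 kt
Leg 2: desired track 315.2°; wind correction -2.7° → command heading 312.5°, groundspeed 154.7 kt
Leg 3: desired track 319.8°; wind correction -3.1° → command heading 316.7°, groundspeed 155.3 kt
Leg 4: desired track 332.8°; wind correction -4.3° → command heading 328.5°, groundspeed 157.6 kt
Leg 5: desired track 344.9°; wind correction -5.1° → command heading 339.8°, groundspeed 160.4 kt

Leg 1: heading=22.4°, groundspeed=173.6 kt
Leg 2: heading=312.5°, groundspeed=154.7 kt
Leg 3: heading=316.7°, groundspeed=155.3 kt
Leg 4: heading=328.5°, groundspeed=157.6 kt
Leg 5: heading=339.8°, groundspeed=160.4 kt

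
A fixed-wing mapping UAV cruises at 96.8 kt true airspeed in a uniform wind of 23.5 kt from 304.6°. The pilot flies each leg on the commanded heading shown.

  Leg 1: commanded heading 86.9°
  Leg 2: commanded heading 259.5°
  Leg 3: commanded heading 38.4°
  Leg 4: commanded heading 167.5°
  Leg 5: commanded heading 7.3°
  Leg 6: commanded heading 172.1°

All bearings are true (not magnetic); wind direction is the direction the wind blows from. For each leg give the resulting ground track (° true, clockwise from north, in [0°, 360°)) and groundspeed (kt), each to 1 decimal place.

Leg 1: track=94.0°, groundspeed=116.3 kt
Leg 2: track=247.8°, groundspeed=81.9 kt
Leg 3: track=51.8°, groundspeed=101.1 kt
Leg 4: track=159.5°, groundspeed=115.1 kt
Leg 5: track=20.9°, groundspeed=88.5 kt
Leg 6: track=163.4°, groundspeed=114.0 kt

Leg 1: heading 86.9°; drift +7.1° → track 94.0°, groundspeed 116.3 kt
Leg 2: heading 259.5°; drift -11.7° → track 247.8°, groundspeed 81.9 kt
Leg 3: heading 38.4°; drift +13.4° → track 51.8°, groundspeed 101.1 kt
Leg 4: heading 167.5°; drift -8.0° → track 159.5°, groundspeed 115.1 kt
Leg 5: heading 7.3°; drift +13.6° → track 20.9°, groundspeed 88.5 kt
Leg 6: heading 172.1°; drift -8.7° → track 163.4°, groundspeed 114.0 kt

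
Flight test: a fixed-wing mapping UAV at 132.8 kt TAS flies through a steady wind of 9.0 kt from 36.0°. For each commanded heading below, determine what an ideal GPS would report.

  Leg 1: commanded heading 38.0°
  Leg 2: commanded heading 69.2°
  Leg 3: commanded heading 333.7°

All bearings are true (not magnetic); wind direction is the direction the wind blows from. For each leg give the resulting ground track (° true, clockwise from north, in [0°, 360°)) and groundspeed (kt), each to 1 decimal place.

Leg 1: track=38.1°, groundspeed=123.8 kt
Leg 2: track=71.5°, groundspeed=125.4 kt
Leg 3: track=330.2°, groundspeed=128.9 kt

Leg 1: heading 38.0°; drift +0.1° → track 38.1°, groundspeed 123.8 kt
Leg 2: heading 69.2°; drift +2.3° → track 71.5°, groundspeed 125.4 kt
Leg 3: heading 333.7°; drift -3.5° → track 330.2°, groundspeed 128.9 kt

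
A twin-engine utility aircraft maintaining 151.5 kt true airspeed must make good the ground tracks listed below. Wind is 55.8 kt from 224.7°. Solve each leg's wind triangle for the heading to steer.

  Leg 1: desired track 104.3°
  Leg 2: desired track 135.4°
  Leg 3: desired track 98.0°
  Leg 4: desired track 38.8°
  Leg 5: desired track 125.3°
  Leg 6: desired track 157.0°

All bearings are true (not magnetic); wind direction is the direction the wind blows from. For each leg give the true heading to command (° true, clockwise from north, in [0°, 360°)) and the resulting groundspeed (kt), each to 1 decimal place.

Leg 1: heading=122.8°, groundspeed=171.9 kt
Leg 2: heading=157.0°, groundspeed=140.2 kt
Leg 3: heading=115.2°, groundspeed=178.1 kt
Leg 4: heading=36.6°, groundspeed=206.9 kt
Leg 5: heading=146.6°, groundspeed=150.3 kt
Leg 6: heading=176.9°, groundspeed=121.3 kt

Leg 1: desired track 104.3°; wind correction +18.5° → command heading 122.8°, groundspeed 171.9 kt
Leg 2: desired track 135.4°; wind correction +21.6° → command heading 157.0°, groundspeed 140.2 kt
Leg 3: desired track 98.0°; wind correction +17.2° → command heading 115.2°, groundspeed 178.1 kt
Leg 4: desired track 38.8°; wind correction -2.2° → command heading 36.6°, groundspeed 206.9 kt
Leg 5: desired track 125.3°; wind correction +21.3° → command heading 146.6°, groundspeed 150.3 kt
Leg 6: desired track 157.0°; wind correction +19.9° → command heading 176.9°, groundspeed 121.3 kt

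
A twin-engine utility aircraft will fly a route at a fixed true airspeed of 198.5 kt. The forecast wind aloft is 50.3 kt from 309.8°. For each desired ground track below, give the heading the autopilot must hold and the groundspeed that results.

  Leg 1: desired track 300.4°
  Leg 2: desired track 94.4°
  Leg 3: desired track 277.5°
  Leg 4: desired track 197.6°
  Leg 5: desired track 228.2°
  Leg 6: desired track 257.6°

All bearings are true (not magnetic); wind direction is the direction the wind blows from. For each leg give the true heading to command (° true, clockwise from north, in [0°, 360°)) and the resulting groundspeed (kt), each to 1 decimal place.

Leg 1: heading=302.8°, groundspeed=148.7 kt
Leg 2: heading=86.0°, groundspeed=237.4 kt
Leg 3: heading=285.3°, groundspeed=154.2 kt
Leg 4: heading=211.2°, groundspeed=212.0 kt
Leg 5: heading=242.7°, groundspeed=184.8 kt
Leg 6: heading=269.2°, groundspeed=163.7 kt

Leg 1: desired track 300.4°; wind correction +2.4° → command heading 302.8°, groundspeed 148.7 kt
Leg 2: desired track 94.4°; wind correction -8.4° → command heading 86.0°, groundspeed 237.4 kt
Leg 3: desired track 277.5°; wind correction +7.8° → command heading 285.3°, groundspeed 154.2 kt
Leg 4: desired track 197.6°; wind correction +13.6° → command heading 211.2°, groundspeed 212.0 kt
Leg 5: desired track 228.2°; wind correction +14.5° → command heading 242.7°, groundspeed 184.8 kt
Leg 6: desired track 257.6°; wind correction +11.6° → command heading 269.2°, groundspeed 163.7 kt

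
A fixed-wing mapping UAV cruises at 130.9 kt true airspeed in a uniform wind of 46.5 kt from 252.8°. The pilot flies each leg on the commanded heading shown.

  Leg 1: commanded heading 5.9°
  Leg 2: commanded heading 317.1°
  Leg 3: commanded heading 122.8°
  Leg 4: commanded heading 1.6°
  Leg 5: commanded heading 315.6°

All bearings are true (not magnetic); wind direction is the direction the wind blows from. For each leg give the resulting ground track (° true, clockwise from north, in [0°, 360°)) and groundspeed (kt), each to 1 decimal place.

Leg 1: heading 5.9°; drift +16.0° → track 21.9°, groundspeed 155.2 kt
Leg 2: heading 317.1°; drift +20.7° → track 337.8°, groundspeed 118.4 kt
Leg 3: heading 122.8°; drift -12.5° → track 110.3°, groundspeed 164.7 kt
Leg 4: heading 1.6°; drift +16.8° → track 18.4°, groundspeed 152.4 kt
Leg 5: heading 315.6°; drift +20.7° → track 336.3°, groundspeed 117.2 kt

Leg 1: track=21.9°, groundspeed=155.2 kt
Leg 2: track=337.8°, groundspeed=118.4 kt
Leg 3: track=110.3°, groundspeed=164.7 kt
Leg 4: track=18.4°, groundspeed=152.4 kt
Leg 5: track=336.3°, groundspeed=117.2 kt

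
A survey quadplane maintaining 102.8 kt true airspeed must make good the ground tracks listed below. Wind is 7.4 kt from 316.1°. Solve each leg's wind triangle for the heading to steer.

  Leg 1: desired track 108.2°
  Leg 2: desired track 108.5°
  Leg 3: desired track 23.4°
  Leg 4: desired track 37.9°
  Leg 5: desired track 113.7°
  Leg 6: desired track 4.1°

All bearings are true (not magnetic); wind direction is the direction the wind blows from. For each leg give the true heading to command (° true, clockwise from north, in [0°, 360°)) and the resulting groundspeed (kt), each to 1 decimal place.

Leg 1: heading=106.3°, groundspeed=109.3 kt
Leg 2: heading=106.6°, groundspeed=109.3 kt
Leg 3: heading=19.6°, groundspeed=99.7 kt
Leg 4: heading=33.8°, groundspeed=101.5 kt
Leg 5: heading=112.1°, groundspeed=109.6 kt
Leg 6: heading=1.0°, groundspeed=97.7 kt

Leg 1: desired track 108.2°; wind correction -1.9° → command heading 106.3°, groundspeed 109.3 kt
Leg 2: desired track 108.5°; wind correction -1.9° → command heading 106.6°, groundspeed 109.3 kt
Leg 3: desired track 23.4°; wind correction -3.8° → command heading 19.6°, groundspeed 99.7 kt
Leg 4: desired track 37.9°; wind correction -4.1° → command heading 33.8°, groundspeed 101.5 kt
Leg 5: desired track 113.7°; wind correction -1.6° → command heading 112.1°, groundspeed 109.6 kt
Leg 6: desired track 4.1°; wind correction -3.1° → command heading 1.0°, groundspeed 97.7 kt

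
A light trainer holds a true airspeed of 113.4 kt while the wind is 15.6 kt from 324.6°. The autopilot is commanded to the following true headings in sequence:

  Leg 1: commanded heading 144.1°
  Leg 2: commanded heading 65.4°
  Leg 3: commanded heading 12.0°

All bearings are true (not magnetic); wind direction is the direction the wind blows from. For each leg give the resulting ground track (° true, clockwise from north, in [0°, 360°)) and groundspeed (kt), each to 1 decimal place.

Leg 1: heading 144.1°; drift +0.1° → track 144.2°, groundspeed 129.0 kt
Leg 2: heading 65.4°; drift +7.5° → track 72.9°, groundspeed 117.3 kt
Leg 3: heading 12.0°; drift +6.4° → track 18.4°, groundspeed 103.5 kt

Leg 1: track=144.2°, groundspeed=129.0 kt
Leg 2: track=72.9°, groundspeed=117.3 kt
Leg 3: track=18.4°, groundspeed=103.5 kt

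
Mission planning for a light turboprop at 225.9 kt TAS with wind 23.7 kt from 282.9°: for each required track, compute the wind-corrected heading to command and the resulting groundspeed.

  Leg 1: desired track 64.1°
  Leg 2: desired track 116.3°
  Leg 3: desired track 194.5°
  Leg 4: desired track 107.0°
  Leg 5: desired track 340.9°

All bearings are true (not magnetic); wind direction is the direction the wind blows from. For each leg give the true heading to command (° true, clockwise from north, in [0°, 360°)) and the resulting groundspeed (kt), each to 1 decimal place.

Leg 1: heading=60.3°, groundspeed=243.9 kt
Leg 2: heading=117.7°, groundspeed=248.9 kt
Leg 3: heading=200.5°, groundspeed=224.0 kt
Leg 4: heading=107.4°, groundspeed=249.5 kt
Leg 5: heading=335.8°, groundspeed=212.4 kt

Leg 1: desired track 64.1°; wind correction -3.8° → command heading 60.3°, groundspeed 243.9 kt
Leg 2: desired track 116.3°; wind correction +1.4° → command heading 117.7°, groundspeed 248.9 kt
Leg 3: desired track 194.5°; wind correction +6.0° → command heading 200.5°, groundspeed 224.0 kt
Leg 4: desired track 107.0°; wind correction +0.4° → command heading 107.4°, groundspeed 249.5 kt
Leg 5: desired track 340.9°; wind correction -5.1° → command heading 335.8°, groundspeed 212.4 kt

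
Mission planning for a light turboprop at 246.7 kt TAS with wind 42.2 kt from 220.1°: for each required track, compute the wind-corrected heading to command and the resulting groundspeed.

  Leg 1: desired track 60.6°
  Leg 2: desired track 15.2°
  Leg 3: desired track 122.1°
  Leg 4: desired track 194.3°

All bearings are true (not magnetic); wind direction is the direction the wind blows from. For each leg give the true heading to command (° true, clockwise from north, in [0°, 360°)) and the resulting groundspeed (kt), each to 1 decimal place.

Leg 1: desired track 60.6°; wind correction +3.4° → command heading 64.0°, groundspeed 285.8 kt
Leg 2: desired track 15.2°; wind correction -4.1° → command heading 11.1°, groundspeed 284.3 kt
Leg 3: desired track 122.1°; wind correction +9.8° → command heading 131.9°, groundspeed 249.0 kt
Leg 4: desired track 194.3°; wind correction +4.3° → command heading 198.6°, groundspeed 208.0 kt

Leg 1: heading=64.0°, groundspeed=285.8 kt
Leg 2: heading=11.1°, groundspeed=284.3 kt
Leg 3: heading=131.9°, groundspeed=249.0 kt
Leg 4: heading=198.6°, groundspeed=208.0 kt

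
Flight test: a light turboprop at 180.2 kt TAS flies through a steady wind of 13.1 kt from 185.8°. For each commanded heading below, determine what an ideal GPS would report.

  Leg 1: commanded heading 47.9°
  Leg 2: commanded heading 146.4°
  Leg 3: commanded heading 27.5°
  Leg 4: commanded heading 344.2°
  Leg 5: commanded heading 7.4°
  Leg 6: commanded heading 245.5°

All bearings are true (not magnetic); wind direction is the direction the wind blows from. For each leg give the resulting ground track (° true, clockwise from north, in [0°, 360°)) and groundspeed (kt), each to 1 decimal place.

Leg 1: track=45.3°, groundspeed=190.1 kt
Leg 2: track=143.6°, groundspeed=170.3 kt
Leg 3: track=26.1°, groundspeed=192.4 kt
Leg 4: track=345.6°, groundspeed=192.4 kt
Leg 5: track=7.3°, groundspeed=193.3 kt
Leg 6: track=249.2°, groundspeed=174.0 kt

Leg 1: heading 47.9°; drift -2.6° → track 45.3°, groundspeed 190.1 kt
Leg 2: heading 146.4°; drift -2.8° → track 143.6°, groundspeed 170.3 kt
Leg 3: heading 27.5°; drift -1.4° → track 26.1°, groundspeed 192.4 kt
Leg 4: heading 344.2°; drift +1.4° → track 345.6°, groundspeed 192.4 kt
Leg 5: heading 7.4°; drift -0.1° → track 7.3°, groundspeed 193.3 kt
Leg 6: heading 245.5°; drift +3.7° → track 249.2°, groundspeed 174.0 kt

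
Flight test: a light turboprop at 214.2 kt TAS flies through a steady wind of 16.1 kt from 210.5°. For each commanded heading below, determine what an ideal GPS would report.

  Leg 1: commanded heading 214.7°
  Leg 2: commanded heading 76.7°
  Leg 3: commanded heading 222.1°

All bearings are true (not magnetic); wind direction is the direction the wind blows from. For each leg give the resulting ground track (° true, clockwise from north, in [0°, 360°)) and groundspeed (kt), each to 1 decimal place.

Leg 1: track=215.0°, groundspeed=198.1 kt
Leg 2: track=73.7°, groundspeed=225.6 kt
Leg 3: track=223.0°, groundspeed=198.5 kt

Leg 1: heading 214.7°; drift +0.3° → track 215.0°, groundspeed 198.1 kt
Leg 2: heading 76.7°; drift -3.0° → track 73.7°, groundspeed 225.6 kt
Leg 3: heading 222.1°; drift +0.9° → track 223.0°, groundspeed 198.5 kt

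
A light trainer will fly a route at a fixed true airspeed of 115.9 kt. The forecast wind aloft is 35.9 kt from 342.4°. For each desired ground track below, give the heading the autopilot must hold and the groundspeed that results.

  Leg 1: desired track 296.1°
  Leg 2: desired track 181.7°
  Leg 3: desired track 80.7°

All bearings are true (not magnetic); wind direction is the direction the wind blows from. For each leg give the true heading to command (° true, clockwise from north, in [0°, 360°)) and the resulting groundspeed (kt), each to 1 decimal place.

Leg 1: desired track 296.1°; wind correction +12.9° → command heading 309.0°, groundspeed 88.2 kt
Leg 2: desired track 181.7°; wind correction +5.9° → command heading 187.6°, groundspeed 149.2 kt
Leg 3: desired track 80.7°; wind correction -17.8° → command heading 62.9°, groundspeed 115.5 kt

Leg 1: heading=309.0°, groundspeed=88.2 kt
Leg 2: heading=187.6°, groundspeed=149.2 kt
Leg 3: heading=62.9°, groundspeed=115.5 kt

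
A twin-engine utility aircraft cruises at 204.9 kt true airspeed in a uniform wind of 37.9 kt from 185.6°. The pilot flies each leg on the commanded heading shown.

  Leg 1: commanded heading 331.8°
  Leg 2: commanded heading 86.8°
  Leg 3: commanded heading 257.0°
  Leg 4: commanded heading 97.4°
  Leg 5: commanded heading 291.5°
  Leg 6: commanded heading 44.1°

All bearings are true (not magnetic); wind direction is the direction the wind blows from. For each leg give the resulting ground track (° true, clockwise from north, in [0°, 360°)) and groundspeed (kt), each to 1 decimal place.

Leg 1: heading 331.8°; drift +5.1° → track 336.9°, groundspeed 237.3 kt
Leg 2: heading 86.8°; drift -10.1° → track 76.7°, groundspeed 214.0 kt
Leg 3: heading 257.0°; drift +10.6° → track 267.6°, groundspeed 196.1 kt
Leg 4: heading 97.4°; drift -10.5° → track 86.9°, groundspeed 207.2 kt
Leg 5: heading 291.5°; drift +9.6° → track 301.1°, groundspeed 218.3 kt
Leg 6: heading 44.1°; drift -5.7° → track 38.4°, groundspeed 235.7 kt

Leg 1: track=336.9°, groundspeed=237.3 kt
Leg 2: track=76.7°, groundspeed=214.0 kt
Leg 3: track=267.6°, groundspeed=196.1 kt
Leg 4: track=86.9°, groundspeed=207.2 kt
Leg 5: track=301.1°, groundspeed=218.3 kt
Leg 6: track=38.4°, groundspeed=235.7 kt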